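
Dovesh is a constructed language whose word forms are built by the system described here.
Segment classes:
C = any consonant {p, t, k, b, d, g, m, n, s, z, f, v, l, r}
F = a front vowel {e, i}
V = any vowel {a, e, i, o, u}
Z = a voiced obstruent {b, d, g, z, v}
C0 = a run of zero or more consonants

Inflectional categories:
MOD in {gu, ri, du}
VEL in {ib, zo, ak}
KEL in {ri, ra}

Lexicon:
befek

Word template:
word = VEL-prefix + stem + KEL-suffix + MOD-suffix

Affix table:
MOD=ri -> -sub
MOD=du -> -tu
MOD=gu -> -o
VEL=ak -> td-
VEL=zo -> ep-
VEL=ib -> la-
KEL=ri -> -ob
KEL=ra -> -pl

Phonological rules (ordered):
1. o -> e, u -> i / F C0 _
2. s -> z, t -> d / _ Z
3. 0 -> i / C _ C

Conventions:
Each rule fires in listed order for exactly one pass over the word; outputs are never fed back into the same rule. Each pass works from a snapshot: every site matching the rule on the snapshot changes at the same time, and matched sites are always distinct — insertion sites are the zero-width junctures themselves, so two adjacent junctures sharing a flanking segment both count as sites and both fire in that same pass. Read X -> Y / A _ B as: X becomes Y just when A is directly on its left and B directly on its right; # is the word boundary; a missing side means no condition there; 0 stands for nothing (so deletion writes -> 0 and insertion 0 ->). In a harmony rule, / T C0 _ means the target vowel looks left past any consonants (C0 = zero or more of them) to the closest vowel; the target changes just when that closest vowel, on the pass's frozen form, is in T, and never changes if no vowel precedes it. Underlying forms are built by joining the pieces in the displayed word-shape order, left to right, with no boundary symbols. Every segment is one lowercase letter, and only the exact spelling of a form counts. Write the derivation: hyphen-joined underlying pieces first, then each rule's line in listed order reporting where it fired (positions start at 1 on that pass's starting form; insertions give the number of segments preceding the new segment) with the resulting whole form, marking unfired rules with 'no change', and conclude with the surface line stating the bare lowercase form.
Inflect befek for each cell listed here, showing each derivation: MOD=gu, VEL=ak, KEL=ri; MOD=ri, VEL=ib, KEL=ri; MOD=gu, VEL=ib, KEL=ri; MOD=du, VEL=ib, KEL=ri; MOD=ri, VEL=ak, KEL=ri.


cell MOD=gu, VEL=ak, KEL=ri:
underlying: td-befek-ob-o
1. o -> e, u -> i / F C0 _: fires at position(s) 8: tdbefekebo
2. s -> z, t -> d / _ Z: fires at position(s) 1: ddbefekebo
3. 0 -> i / C _ C: inserts after position(s) 1, 2: didibefekebo
surface: didibefekebo

cell MOD=ri, VEL=ib, KEL=ri:
underlying: la-befek-ob-sub
1. o -> e, u -> i / F C0 _: fires at position(s) 8: labefekebsub
2. s -> z, t -> d / _ Z: no change
3. 0 -> i / C _ C: inserts after position(s) 9: labefekebisub
surface: labefekebisub

cell MOD=gu, VEL=ib, KEL=ri:
underlying: la-befek-ob-o
1. o -> e, u -> i / F C0 _: fires at position(s) 8: labefekebo
2. s -> z, t -> d / _ Z: no change
3. 0 -> i / C _ C: no change
surface: labefekebo

cell MOD=du, VEL=ib, KEL=ri:
underlying: la-befek-ob-tu
1. o -> e, u -> i / F C0 _: fires at position(s) 8: labefekebtu
2. s -> z, t -> d / _ Z: no change
3. 0 -> i / C _ C: inserts after position(s) 9: labefekebitu
surface: labefekebitu

cell MOD=ri, VEL=ak, KEL=ri:
underlying: td-befek-ob-sub
1. o -> e, u -> i / F C0 _: fires at position(s) 8: tdbefekebsub
2. s -> z, t -> d / _ Z: fires at position(s) 1: ddbefekebsub
3. 0 -> i / C _ C: inserts after position(s) 1, 2, 9: didibefekebisub
surface: didibefekebisub


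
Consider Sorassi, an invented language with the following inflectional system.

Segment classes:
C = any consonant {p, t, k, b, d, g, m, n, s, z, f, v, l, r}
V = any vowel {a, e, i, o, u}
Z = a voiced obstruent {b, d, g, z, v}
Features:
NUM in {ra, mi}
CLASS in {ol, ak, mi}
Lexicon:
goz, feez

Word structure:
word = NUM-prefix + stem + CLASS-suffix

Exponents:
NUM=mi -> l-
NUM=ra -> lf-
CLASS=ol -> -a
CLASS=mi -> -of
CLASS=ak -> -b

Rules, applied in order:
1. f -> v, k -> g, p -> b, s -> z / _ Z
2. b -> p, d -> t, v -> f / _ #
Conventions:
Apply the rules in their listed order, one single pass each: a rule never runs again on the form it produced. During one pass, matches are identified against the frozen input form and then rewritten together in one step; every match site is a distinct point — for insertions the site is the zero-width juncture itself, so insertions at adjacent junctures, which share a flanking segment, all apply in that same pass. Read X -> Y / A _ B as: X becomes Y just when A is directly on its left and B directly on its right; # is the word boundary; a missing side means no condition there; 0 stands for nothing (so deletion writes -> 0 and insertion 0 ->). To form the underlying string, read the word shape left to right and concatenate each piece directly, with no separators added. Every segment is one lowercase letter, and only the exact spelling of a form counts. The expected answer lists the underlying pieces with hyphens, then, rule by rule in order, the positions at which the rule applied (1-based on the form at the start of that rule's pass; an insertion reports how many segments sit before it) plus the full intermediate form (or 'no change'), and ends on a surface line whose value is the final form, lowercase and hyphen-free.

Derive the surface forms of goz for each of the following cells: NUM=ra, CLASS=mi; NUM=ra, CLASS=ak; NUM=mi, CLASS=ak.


cell NUM=ra, CLASS=mi:
underlying: lf-goz-of
1. f -> v, k -> g, p -> b, s -> z / _ Z: fires at position(s) 2: lvgozof
2. b -> p, d -> t, v -> f / _ #: no change
surface: lvgozof

cell NUM=ra, CLASS=ak:
underlying: lf-goz-b
1. f -> v, k -> g, p -> b, s -> z / _ Z: fires at position(s) 2: lvgozb
2. b -> p, d -> t, v -> f / _ #: fires at position(s) 6: lvgozp
surface: lvgozp

cell NUM=mi, CLASS=ak:
underlying: l-goz-b
1. f -> v, k -> g, p -> b, s -> z / _ Z: no change
2. b -> p, d -> t, v -> f / _ #: fires at position(s) 5: lgozp
surface: lgozp


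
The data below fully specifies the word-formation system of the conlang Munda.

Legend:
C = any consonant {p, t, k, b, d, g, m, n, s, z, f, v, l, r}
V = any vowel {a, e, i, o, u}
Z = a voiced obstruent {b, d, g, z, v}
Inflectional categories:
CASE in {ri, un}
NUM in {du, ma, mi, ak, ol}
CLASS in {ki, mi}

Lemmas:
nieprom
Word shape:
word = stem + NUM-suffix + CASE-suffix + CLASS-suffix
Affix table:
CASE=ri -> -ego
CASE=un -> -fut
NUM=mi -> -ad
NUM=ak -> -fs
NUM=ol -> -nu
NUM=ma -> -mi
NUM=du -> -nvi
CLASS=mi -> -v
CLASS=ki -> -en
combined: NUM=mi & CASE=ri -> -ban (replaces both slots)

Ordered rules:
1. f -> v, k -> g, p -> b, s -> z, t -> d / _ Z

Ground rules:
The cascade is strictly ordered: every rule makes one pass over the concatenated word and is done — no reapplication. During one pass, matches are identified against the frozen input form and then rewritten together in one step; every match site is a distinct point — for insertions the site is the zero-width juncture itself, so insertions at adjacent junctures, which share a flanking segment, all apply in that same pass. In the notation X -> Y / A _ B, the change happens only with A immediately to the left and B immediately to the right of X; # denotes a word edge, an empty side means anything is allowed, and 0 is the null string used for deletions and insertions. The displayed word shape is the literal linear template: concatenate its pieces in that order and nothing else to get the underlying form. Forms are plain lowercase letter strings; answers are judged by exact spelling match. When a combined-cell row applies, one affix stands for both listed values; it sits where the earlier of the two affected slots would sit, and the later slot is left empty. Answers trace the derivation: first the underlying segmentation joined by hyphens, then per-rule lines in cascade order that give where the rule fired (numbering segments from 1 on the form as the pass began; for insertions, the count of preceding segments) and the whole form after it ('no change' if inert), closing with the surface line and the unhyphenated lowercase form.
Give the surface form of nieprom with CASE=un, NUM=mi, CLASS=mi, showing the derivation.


underlying: nieprom-ad-fut-v
1. f -> v, k -> g, p -> b, s -> z, t -> d / _ Z: fires at position(s) 12: niepromadfudv
surface: niepromadfudv


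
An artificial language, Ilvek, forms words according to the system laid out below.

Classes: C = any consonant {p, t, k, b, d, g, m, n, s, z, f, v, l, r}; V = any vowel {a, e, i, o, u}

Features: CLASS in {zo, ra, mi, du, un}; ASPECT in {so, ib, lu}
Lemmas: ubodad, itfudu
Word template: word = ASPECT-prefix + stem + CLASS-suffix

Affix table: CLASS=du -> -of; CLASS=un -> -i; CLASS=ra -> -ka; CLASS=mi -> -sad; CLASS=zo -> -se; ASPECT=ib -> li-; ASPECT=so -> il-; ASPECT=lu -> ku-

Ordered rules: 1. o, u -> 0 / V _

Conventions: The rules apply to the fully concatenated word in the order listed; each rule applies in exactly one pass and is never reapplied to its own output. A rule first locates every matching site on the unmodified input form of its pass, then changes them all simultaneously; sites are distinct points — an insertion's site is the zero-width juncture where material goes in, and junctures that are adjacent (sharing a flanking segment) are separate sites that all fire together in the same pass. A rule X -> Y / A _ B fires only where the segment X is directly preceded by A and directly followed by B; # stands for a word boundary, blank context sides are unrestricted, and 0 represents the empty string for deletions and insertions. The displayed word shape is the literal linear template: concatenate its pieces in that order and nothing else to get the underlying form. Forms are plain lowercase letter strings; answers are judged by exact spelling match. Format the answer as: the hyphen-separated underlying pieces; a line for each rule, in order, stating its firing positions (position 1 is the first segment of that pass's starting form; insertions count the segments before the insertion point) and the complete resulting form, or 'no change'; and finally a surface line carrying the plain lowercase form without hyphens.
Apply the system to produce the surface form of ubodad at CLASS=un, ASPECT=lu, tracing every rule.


underlying: ku-ubodad-i
1. o, u -> 0 / V _: fires at position(s) 3: kubodadi
surface: kubodadi


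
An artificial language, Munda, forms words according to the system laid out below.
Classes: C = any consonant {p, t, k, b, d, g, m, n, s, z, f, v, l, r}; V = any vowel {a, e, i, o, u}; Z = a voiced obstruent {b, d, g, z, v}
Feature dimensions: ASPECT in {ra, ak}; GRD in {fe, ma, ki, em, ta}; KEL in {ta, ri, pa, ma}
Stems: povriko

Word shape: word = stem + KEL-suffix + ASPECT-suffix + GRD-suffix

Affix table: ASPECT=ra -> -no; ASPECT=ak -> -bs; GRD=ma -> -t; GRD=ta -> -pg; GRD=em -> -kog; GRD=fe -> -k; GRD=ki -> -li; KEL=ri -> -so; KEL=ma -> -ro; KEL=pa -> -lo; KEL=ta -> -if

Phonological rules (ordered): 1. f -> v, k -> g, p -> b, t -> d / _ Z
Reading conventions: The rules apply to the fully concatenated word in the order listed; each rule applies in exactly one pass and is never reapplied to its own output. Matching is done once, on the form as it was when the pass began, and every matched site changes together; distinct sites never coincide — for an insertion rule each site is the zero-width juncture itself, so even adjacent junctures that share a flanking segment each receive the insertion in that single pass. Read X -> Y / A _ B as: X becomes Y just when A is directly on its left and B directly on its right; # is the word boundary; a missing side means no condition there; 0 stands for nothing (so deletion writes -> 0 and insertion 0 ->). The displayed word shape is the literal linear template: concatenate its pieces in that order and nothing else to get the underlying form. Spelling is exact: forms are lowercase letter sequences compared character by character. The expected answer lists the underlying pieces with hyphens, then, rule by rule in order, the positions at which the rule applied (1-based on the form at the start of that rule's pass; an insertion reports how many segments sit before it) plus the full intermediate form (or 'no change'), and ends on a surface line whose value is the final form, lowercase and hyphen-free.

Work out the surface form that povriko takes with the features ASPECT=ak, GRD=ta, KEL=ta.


underlying: povriko-if-bs-pg
1. f -> v, k -> g, p -> b, t -> d / _ Z: fires at position(s) 9, 12: povrikoivbsbg
surface: povrikoivbsbg


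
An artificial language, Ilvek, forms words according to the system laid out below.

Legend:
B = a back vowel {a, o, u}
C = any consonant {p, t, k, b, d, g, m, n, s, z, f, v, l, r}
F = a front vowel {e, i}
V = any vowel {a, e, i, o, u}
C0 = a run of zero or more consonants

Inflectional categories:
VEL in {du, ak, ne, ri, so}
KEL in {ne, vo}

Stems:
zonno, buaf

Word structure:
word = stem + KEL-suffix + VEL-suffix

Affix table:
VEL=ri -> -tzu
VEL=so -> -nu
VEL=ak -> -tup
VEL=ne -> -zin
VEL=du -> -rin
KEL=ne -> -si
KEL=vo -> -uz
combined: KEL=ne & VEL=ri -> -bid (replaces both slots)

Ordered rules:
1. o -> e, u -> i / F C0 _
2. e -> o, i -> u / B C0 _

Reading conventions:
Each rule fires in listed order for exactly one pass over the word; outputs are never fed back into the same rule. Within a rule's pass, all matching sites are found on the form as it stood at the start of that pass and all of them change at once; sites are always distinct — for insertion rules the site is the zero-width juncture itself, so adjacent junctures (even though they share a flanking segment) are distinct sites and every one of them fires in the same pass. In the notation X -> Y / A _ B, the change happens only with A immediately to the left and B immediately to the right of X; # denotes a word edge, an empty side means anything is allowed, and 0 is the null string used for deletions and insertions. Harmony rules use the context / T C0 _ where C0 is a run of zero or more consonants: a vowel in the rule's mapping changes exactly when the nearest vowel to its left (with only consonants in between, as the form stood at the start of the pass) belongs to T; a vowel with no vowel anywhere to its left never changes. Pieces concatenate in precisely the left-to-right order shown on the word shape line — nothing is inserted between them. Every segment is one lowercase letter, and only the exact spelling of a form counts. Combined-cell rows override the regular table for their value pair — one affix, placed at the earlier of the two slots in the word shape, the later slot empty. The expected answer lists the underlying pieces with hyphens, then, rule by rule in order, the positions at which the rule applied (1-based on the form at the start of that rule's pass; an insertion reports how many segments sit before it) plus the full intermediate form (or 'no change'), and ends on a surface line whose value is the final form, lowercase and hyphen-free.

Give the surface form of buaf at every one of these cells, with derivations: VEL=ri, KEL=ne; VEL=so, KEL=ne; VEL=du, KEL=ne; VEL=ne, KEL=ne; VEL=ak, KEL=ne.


cell VEL=ri, KEL=ne:
underlying: buaf-bid
1. o -> e, u -> i / F C0 _: no change
2. e -> o, i -> u / B C0 _: fires at position(s) 6: buafbud
surface: buafbud

cell VEL=so, KEL=ne:
underlying: buaf-si-nu
1. o -> e, u -> i / F C0 _: fires at position(s) 8: buafsini
2. e -> o, i -> u / B C0 _: fires at position(s) 6: buafsuni
surface: buafsuni

cell VEL=du, KEL=ne:
underlying: buaf-si-rin
1. o -> e, u -> i / F C0 _: no change
2. e -> o, i -> u / B C0 _: fires at position(s) 6: buafsurin
surface: buafsurin

cell VEL=ne, KEL=ne:
underlying: buaf-si-zin
1. o -> e, u -> i / F C0 _: no change
2. e -> o, i -> u / B C0 _: fires at position(s) 6: buafsuzin
surface: buafsuzin

cell VEL=ak, KEL=ne:
underlying: buaf-si-tup
1. o -> e, u -> i / F C0 _: fires at position(s) 8: buafsitip
2. e -> o, i -> u / B C0 _: fires at position(s) 6: buafsutip
surface: buafsutip


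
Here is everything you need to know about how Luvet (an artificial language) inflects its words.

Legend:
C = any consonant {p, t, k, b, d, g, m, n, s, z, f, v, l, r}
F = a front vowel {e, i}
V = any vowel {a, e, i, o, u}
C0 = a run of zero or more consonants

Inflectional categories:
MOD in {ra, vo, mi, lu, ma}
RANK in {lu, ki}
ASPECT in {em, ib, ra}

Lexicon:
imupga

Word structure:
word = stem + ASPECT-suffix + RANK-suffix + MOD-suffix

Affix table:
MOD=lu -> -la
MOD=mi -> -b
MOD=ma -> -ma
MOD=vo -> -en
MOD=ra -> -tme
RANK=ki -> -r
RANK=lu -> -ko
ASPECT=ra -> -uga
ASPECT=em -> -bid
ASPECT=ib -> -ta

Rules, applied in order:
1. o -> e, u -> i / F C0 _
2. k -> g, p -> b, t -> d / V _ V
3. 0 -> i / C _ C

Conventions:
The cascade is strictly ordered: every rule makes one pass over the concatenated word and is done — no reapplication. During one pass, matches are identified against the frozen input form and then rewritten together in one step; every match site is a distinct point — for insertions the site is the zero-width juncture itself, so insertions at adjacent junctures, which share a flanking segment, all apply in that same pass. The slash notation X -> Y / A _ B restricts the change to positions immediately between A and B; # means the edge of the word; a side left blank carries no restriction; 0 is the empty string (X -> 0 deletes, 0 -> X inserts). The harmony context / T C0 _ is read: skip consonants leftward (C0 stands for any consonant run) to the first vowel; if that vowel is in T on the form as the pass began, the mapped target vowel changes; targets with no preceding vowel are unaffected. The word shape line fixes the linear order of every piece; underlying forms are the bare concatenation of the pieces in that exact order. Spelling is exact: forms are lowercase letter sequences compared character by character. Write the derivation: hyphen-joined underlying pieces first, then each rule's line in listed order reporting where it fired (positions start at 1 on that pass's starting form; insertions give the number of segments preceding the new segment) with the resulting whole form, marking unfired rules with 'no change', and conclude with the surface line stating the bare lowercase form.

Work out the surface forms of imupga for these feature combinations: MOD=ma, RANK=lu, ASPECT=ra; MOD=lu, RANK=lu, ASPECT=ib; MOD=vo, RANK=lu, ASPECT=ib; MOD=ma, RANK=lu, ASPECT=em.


cell MOD=ma, RANK=lu, ASPECT=ra:
underlying: imupga-uga-ko-ma
1. o -> e, u -> i / F C0 _: fires at position(s) 3: imipgaugakoma
2. k -> g, p -> b, t -> d / V _ V: fires at position(s) 10: imipgaugagoma
3. 0 -> i / C _ C: inserts after position(s) 4: imipigaugagoma
surface: imipigaugagoma

cell MOD=lu, RANK=lu, ASPECT=ib:
underlying: imupga-ta-ko-la
1. o -> e, u -> i / F C0 _: fires at position(s) 3: imipgatakola
2. k -> g, p -> b, t -> d / V _ V: fires at position(s) 7, 9: imipgadagola
3. 0 -> i / C _ C: inserts after position(s) 4: imipigadagola
surface: imipigadagola

cell MOD=vo, RANK=lu, ASPECT=ib:
underlying: imupga-ta-ko-en
1. o -> e, u -> i / F C0 _: fires at position(s) 3: imipgatakoen
2. k -> g, p -> b, t -> d / V _ V: fires at position(s) 7, 9: imipgadagoen
3. 0 -> i / C _ C: inserts after position(s) 4: imipigadagoen
surface: imipigadagoen

cell MOD=ma, RANK=lu, ASPECT=em:
underlying: imupga-bid-ko-ma
1. o -> e, u -> i / F C0 _: fires at position(s) 3, 11: imipgabidkema
2. k -> g, p -> b, t -> d / V _ V: no change
3. 0 -> i / C _ C: inserts after position(s) 4, 9: imipigabidikema
surface: imipigabidikema


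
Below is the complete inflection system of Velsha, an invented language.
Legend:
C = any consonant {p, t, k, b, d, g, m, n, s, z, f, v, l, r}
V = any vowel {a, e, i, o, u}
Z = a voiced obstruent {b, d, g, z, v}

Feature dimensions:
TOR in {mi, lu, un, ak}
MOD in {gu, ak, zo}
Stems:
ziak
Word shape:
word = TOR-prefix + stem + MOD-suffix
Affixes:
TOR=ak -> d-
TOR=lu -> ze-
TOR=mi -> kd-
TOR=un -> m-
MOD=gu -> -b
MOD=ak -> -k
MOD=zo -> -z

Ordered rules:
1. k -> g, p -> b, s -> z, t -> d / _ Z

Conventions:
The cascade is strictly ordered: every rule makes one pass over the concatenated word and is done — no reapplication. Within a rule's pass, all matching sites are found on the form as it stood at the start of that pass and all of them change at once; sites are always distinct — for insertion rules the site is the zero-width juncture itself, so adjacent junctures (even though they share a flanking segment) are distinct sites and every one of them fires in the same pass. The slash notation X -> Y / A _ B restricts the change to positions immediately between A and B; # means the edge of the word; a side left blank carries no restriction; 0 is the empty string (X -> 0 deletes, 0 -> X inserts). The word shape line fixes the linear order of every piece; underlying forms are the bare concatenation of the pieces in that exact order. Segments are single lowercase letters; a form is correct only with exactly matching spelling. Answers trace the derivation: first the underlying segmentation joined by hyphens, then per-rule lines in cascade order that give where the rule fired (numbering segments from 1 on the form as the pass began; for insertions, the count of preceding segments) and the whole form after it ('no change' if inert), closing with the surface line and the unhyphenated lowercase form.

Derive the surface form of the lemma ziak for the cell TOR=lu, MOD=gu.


underlying: ze-ziak-b
1. k -> g, p -> b, s -> z, t -> d / _ Z: fires at position(s) 6: zeziagb
surface: zeziagb


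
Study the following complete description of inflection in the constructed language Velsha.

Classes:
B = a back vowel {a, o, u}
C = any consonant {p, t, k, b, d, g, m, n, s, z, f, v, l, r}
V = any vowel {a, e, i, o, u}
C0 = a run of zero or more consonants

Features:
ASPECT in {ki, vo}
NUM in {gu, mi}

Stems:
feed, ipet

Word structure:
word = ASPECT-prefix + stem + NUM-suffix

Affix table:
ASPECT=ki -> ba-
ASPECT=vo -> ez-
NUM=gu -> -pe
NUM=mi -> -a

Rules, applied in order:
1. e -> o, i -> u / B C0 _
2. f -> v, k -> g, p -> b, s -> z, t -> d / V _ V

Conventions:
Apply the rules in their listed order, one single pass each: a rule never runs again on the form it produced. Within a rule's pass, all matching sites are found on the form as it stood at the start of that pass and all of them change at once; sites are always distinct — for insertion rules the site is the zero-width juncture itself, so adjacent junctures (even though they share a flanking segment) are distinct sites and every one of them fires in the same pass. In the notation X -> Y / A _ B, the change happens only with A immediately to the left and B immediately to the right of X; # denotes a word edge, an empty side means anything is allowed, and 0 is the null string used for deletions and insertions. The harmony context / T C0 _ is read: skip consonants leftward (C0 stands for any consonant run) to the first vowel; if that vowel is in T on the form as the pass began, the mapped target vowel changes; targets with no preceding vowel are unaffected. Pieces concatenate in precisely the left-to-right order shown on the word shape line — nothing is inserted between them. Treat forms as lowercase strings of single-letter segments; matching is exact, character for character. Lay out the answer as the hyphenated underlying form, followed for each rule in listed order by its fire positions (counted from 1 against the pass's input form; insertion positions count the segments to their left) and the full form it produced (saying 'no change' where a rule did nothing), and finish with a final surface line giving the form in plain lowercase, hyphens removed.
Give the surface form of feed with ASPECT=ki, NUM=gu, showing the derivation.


underlying: ba-feed-pe
1. e -> o, i -> u / B C0 _: fires at position(s) 4: bafoedpe
2. f -> v, k -> g, p -> b, s -> z, t -> d / V _ V: fires at position(s) 3: bavoedpe
surface: bavoedpe


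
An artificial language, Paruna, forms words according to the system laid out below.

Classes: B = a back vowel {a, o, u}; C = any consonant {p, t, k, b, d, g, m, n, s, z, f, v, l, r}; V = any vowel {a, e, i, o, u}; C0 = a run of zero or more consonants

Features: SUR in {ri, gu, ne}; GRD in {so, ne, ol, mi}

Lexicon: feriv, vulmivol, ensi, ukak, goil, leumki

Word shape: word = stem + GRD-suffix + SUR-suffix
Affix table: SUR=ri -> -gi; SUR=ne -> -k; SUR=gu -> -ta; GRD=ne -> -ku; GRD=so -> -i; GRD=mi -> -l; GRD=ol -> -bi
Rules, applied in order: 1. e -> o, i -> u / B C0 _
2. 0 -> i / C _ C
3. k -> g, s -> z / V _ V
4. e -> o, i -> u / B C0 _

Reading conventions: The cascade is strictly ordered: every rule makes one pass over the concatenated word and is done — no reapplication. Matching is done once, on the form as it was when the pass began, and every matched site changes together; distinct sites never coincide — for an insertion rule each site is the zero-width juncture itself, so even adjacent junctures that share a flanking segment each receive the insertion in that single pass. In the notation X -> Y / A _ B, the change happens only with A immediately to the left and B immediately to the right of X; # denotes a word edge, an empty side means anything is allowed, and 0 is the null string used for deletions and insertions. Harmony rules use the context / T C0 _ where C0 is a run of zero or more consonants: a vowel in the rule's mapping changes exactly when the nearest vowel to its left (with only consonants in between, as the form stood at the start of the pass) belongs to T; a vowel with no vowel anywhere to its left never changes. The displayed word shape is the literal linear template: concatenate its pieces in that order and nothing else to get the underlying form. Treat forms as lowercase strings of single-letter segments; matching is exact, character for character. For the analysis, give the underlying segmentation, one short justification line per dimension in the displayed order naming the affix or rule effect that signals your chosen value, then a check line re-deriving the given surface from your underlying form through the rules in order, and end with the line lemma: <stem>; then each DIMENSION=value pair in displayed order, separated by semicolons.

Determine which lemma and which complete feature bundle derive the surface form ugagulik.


underlying: ukak-l-k
SUR=ne - signalled by the affix -k
GRD=mi - signalled by the affix -l
check: ukaklk -> ukaklk -> ukakilik -> ugagilik -> ugagulik
lemma: ukak; SUR=ne; GRD=mi


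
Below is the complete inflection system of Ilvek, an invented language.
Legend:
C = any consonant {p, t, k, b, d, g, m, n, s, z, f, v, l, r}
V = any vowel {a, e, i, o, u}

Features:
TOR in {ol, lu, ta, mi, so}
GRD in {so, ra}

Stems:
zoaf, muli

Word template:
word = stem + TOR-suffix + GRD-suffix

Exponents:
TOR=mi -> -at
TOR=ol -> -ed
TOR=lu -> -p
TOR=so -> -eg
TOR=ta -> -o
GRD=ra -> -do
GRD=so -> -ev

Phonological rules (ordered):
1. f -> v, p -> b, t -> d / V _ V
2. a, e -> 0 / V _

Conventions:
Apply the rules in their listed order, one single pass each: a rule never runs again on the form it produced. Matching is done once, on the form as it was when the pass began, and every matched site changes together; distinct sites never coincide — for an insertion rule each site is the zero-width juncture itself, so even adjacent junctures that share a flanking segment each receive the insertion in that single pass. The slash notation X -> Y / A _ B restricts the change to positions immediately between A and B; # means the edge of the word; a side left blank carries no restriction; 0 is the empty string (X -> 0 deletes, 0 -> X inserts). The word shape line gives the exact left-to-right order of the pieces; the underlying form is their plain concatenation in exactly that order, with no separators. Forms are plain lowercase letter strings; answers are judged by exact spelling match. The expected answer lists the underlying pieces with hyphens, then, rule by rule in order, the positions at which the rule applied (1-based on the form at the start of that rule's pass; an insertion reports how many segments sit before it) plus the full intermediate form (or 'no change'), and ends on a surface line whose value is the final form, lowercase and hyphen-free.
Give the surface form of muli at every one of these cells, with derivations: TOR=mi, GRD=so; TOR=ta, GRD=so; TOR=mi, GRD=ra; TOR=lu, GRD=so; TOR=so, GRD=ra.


cell TOR=mi, GRD=so:
underlying: muli-at-ev
1. f -> v, p -> b, t -> d / V _ V: fires at position(s) 6: muliadev
2. a, e -> 0 / V _: fires at position(s) 5: mulidev
surface: mulidev

cell TOR=ta, GRD=so:
underlying: muli-o-ev
1. f -> v, p -> b, t -> d / V _ V: no change
2. a, e -> 0 / V _: fires at position(s) 6: muliov
surface: muliov

cell TOR=mi, GRD=ra:
underlying: muli-at-do
1. f -> v, p -> b, t -> d / V _ V: no change
2. a, e -> 0 / V _: fires at position(s) 5: mulitdo
surface: mulitdo

cell TOR=lu, GRD=so:
underlying: muli-p-ev
1. f -> v, p -> b, t -> d / V _ V: fires at position(s) 5: mulibev
2. a, e -> 0 / V _: no change
surface: mulibev

cell TOR=so, GRD=ra:
underlying: muli-eg-do
1. f -> v, p -> b, t -> d / V _ V: no change
2. a, e -> 0 / V _: fires at position(s) 5: muligdo
surface: muligdo


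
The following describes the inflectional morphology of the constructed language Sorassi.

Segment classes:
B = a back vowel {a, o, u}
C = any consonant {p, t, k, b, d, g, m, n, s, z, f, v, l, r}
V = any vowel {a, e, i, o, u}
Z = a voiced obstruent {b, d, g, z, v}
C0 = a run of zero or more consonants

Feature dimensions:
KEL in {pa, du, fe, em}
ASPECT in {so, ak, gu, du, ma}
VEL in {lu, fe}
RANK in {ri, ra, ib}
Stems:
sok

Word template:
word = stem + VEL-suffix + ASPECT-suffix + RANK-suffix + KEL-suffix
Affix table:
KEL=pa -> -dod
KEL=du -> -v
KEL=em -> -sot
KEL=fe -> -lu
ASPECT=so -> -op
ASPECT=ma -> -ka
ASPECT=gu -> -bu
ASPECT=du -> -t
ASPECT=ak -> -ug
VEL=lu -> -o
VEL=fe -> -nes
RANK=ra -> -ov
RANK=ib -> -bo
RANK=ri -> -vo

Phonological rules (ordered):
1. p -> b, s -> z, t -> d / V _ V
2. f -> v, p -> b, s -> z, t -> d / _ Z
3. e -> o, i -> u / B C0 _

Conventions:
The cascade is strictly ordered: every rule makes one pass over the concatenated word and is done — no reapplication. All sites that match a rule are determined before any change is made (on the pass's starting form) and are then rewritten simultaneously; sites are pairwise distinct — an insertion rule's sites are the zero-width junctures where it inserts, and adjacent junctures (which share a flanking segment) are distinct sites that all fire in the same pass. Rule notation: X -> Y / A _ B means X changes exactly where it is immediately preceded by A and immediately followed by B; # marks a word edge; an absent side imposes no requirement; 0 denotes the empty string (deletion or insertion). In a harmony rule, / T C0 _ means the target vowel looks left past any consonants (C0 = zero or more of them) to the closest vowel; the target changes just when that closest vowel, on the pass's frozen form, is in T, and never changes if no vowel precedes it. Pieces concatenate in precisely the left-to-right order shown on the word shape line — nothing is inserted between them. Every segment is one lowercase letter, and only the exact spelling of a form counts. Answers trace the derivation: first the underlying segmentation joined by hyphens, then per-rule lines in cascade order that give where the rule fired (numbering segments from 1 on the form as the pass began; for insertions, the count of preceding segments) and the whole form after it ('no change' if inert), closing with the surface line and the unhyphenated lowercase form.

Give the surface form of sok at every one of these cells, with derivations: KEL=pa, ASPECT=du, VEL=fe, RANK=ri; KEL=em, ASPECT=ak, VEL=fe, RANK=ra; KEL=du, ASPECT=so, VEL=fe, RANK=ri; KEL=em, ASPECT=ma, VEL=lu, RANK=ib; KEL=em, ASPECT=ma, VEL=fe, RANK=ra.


cell KEL=pa, ASPECT=du, VEL=fe, RANK=ri:
underlying: sok-nes-t-vo-dod
1. p -> b, s -> z, t -> d / V _ V: no change
2. f -> v, p -> b, s -> z, t -> d / _ Z: fires at position(s) 7: soknesdvodod
3. e -> o, i -> u / B C0 _: fires at position(s) 5: soknosdvodod
surface: soknosdvodod

cell KEL=em, ASPECT=ak, VEL=fe, RANK=ra:
underlying: sok-nes-ug-ov-sot
1. p -> b, s -> z, t -> d / V _ V: fires at position(s) 6: soknezugovsot
2. f -> v, p -> b, s -> z, t -> d / _ Z: no change
3. e -> o, i -> u / B C0 _: fires at position(s) 5: soknozugovsot
surface: soknozugovsot

cell KEL=du, ASPECT=so, VEL=fe, RANK=ri:
underlying: sok-nes-op-vo-v
1. p -> b, s -> z, t -> d / V _ V: fires at position(s) 6: soknezopvov
2. f -> v, p -> b, s -> z, t -> d / _ Z: fires at position(s) 8: soknezobvov
3. e -> o, i -> u / B C0 _: fires at position(s) 5: soknozobvov
surface: soknozobvov

cell KEL=em, ASPECT=ma, VEL=lu, RANK=ib:
underlying: sok-o-ka-bo-sot
1. p -> b, s -> z, t -> d / V _ V: fires at position(s) 9: sokokabozot
2. f -> v, p -> b, s -> z, t -> d / _ Z: no change
3. e -> o, i -> u / B C0 _: no change
surface: sokokabozot

cell KEL=em, ASPECT=ma, VEL=fe, RANK=ra:
underlying: sok-nes-ka-ov-sot
1. p -> b, s -> z, t -> d / V _ V: no change
2. f -> v, p -> b, s -> z, t -> d / _ Z: no change
3. e -> o, i -> u / B C0 _: fires at position(s) 5: soknoskaovsot
surface: soknoskaovsot


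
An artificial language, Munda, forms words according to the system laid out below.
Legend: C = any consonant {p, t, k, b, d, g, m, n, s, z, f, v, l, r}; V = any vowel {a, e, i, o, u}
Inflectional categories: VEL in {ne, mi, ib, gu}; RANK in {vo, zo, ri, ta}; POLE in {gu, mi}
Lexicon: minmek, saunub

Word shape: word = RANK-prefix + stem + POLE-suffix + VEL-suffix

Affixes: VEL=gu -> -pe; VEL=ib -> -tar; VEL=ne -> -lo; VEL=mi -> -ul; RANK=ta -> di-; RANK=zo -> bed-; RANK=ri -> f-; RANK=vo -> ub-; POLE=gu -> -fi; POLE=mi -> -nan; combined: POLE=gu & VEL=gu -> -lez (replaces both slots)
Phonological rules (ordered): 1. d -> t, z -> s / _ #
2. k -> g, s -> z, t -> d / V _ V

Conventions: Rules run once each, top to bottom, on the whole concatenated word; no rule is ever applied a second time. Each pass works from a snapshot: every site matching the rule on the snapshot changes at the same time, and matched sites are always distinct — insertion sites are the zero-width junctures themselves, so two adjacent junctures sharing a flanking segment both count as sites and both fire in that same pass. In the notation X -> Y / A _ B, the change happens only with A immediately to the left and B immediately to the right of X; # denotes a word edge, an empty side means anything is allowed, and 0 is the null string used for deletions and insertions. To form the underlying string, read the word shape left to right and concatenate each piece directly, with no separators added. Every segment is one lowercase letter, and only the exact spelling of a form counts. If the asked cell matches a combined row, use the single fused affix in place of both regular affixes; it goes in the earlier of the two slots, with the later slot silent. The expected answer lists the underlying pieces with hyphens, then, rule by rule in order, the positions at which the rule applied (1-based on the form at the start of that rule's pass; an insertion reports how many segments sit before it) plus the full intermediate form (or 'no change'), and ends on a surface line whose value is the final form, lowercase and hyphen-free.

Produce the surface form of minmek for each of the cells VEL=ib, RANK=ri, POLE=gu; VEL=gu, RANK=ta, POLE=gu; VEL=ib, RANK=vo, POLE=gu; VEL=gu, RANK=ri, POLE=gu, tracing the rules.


cell VEL=ib, RANK=ri, POLE=gu:
underlying: f-minmek-fi-tar
1. d -> t, z -> s / _ #: no change
2. k -> g, s -> z, t -> d / V _ V: fires at position(s) 10: fminmekfidar
surface: fminmekfidar

cell VEL=gu, RANK=ta, POLE=gu:
underlying: di-minmek-lez
1. d -> t, z -> s / _ #: fires at position(s) 11: diminmekles
2. k -> g, s -> z, t -> d / V _ V: no change
surface: diminmekles

cell VEL=ib, RANK=vo, POLE=gu:
underlying: ub-minmek-fi-tar
1. d -> t, z -> s / _ #: no change
2. k -> g, s -> z, t -> d / V _ V: fires at position(s) 11: ubminmekfidar
surface: ubminmekfidar

cell VEL=gu, RANK=ri, POLE=gu:
underlying: f-minmek-lez
1. d -> t, z -> s / _ #: fires at position(s) 10: fminmekles
2. k -> g, s -> z, t -> d / V _ V: no change
surface: fminmekles


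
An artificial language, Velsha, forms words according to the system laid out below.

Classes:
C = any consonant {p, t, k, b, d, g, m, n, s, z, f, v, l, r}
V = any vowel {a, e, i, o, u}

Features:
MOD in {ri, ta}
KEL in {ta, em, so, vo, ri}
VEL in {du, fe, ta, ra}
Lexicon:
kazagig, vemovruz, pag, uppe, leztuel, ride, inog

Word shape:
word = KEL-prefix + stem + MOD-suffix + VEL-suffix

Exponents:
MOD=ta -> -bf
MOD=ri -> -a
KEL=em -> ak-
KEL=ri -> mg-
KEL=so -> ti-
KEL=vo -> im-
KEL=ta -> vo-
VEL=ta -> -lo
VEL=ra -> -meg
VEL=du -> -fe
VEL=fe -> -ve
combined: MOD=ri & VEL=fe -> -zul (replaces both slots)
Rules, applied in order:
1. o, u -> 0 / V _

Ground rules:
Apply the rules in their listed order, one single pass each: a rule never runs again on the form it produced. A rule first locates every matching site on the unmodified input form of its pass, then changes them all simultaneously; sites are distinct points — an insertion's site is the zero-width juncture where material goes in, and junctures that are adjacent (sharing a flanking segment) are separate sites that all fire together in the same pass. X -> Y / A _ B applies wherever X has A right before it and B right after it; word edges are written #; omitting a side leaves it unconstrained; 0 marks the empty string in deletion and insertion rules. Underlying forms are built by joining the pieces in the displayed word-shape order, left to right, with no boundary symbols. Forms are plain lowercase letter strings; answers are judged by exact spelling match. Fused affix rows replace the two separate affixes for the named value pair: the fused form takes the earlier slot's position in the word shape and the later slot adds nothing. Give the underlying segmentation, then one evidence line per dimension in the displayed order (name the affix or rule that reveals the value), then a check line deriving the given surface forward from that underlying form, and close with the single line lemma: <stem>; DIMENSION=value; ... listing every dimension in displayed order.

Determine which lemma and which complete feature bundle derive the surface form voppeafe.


underlying: vo-uppe-a-fe
MOD=ri - signalled by the affix -a
KEL=ta - signalled by the affix vo-
VEL=du - signalled by the affix -fe
check: vouppeafe -> voppeafe
lemma: uppe; MOD=ri; KEL=ta; VEL=du


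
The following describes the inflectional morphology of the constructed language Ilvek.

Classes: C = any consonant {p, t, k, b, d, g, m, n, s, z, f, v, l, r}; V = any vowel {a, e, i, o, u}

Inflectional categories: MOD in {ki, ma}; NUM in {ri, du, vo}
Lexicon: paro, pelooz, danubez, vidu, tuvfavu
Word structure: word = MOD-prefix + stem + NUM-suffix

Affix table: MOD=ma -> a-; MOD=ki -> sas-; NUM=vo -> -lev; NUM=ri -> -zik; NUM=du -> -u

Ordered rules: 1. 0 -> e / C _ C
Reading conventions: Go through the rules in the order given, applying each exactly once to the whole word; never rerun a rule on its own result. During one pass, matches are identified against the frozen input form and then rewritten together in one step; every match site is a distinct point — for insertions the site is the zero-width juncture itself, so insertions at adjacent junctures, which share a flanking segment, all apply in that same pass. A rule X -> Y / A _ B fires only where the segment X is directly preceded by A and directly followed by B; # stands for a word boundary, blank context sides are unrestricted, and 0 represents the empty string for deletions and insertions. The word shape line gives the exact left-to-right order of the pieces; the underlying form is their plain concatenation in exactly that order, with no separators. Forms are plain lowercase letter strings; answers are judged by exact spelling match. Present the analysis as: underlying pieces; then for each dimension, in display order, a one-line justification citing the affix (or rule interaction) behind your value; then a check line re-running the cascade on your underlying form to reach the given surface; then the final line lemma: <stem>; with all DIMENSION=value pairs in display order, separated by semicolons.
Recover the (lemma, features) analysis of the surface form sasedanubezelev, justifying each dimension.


underlying: sas-danubez-lev
MOD=ki - signalled by the affix sas-
NUM=vo - signalled by the affix -lev
check: sasdanubezlev -> sasedanubezelev
lemma: danubez; MOD=ki; NUM=vo
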